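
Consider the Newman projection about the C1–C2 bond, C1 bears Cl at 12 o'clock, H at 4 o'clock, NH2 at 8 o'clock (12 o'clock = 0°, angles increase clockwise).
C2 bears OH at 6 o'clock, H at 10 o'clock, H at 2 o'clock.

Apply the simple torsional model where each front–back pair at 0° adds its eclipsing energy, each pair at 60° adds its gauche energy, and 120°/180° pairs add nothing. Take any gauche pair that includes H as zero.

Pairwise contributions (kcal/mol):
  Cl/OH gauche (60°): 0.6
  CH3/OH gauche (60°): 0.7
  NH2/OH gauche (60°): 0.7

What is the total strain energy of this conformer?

0.7 kcal/mol

This conformer (staggered): NH2–OH gauche; 0.7 = 0.7 kcal/mol.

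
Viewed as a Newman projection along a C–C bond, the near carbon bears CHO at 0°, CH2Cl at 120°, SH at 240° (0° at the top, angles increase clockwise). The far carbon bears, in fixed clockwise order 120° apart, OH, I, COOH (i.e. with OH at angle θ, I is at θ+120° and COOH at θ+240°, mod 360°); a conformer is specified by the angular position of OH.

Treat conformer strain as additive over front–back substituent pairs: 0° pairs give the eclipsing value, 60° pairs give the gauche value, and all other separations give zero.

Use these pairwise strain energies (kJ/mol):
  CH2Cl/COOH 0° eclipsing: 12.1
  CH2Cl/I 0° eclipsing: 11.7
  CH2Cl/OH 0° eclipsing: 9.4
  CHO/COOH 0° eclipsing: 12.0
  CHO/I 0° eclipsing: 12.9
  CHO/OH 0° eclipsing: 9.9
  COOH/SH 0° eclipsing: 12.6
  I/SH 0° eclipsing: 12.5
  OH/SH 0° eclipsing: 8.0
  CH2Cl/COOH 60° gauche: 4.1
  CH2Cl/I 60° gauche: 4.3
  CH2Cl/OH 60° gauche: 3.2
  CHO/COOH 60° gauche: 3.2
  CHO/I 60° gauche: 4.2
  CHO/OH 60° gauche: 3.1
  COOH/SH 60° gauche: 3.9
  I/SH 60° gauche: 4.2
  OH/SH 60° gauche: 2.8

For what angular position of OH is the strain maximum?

0°

OH at 0° is eclipsed. CHO at 0° is eclipsed with OH at 0° (9.9); CH2Cl at 120° is eclipsed with I at 120° (11.7); SH at 240° is eclipsed with COOH at 240° (12.6). Total 34.2 kJ/mol.
OH at 60° is staggered. CHO at 0° is gauche with OH at 60° (3.1); CHO at 0° is gauche with COOH at 300° (3.2); CH2Cl at 120° is gauche with OH at 60° (3.2); CH2Cl at 120° is gauche with I at 180° (4.3); SH at 240° is gauche with I at 180° (4.2); SH at 240° is gauche with COOH at 300° (3.9). Total 21.9 kJ/mol.
OH at 120° is eclipsed. CHO at 0° is eclipsed with COOH at 0° (12.0); CH2Cl at 120° is eclipsed with OH at 120° (9.4); SH at 240° is eclipsed with I at 240° (12.5). Total 33.9 kJ/mol.
OH at 180° is staggered. CHO at 0° is gauche with I at 300° (4.2); CHO at 0° is gauche with COOH at 60° (3.2); CH2Cl at 120° is gauche with OH at 180° (3.2); CH2Cl at 120° is gauche with COOH at 60° (4.1); SH at 240° is gauche with OH at 180° (2.8); SH at 240° is gauche with I at 300° (4.2). Total 21.7 kJ/mol.
OH at 240° is eclipsed. CHO at 0° is eclipsed with I at 0° (12.9); CH2Cl at 120° is eclipsed with COOH at 120° (12.1); SH at 240° is eclipsed with OH at 240° (8.0). Total 33.0 kJ/mol.
OH at 300° is staggered. CHO at 0° is gauche with OH at 300° (3.1); CHO at 0° is gauche with I at 60° (4.2); CH2Cl at 120° is gauche with I at 60° (4.3); CH2Cl at 120° is gauche with COOH at 180° (4.1); SH at 240° is gauche with OH at 300° (2.8); SH at 240° is gauche with COOH at 180° (3.9). Total 22.4 kJ/mol.
The maximum (34.2 kJ/mol) occurs with OH at 0°.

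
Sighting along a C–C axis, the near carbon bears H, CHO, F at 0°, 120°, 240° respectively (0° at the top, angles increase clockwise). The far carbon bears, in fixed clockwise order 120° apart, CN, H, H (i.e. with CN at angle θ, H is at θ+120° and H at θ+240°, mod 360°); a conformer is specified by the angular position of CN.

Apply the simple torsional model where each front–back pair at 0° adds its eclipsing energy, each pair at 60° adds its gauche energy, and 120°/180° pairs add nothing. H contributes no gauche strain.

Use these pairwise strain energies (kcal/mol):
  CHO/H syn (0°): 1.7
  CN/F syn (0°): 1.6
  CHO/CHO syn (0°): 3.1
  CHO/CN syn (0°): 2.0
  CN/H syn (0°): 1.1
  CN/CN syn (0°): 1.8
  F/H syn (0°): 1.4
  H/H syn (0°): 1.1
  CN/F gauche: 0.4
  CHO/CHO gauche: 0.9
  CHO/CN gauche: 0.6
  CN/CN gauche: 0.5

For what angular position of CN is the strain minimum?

CN at 0° (eclipsed): H(0°)/CN(0°) eclipsed 1.1; CHO(120°)/H(120°) eclipsed 1.7; F(240°)/H(240°) eclipsed 1.4 → 4.2 kcal/mol.
CN at 60° (staggered): CHO(120°)/CN(60°) gauche 0.6 → 0.6 kcal/mol.
CN at 120° (eclipsed): H(0°)/H(0°) eclipsed 1.1; CHO(120°)/CN(120°) eclipsed 2.0; F(240°)/H(240°) eclipsed 1.4 → 4.5 kcal/mol.
CN at 180° (staggered): CHO(120°)/CN(180°) gauche 0.6; F(240°)/CN(180°) gauche 0.4 → 1.0 kcal/mol.
CN at 240° (eclipsed): H(0°)/H(0°) eclipsed 1.1; CHO(120°)/H(120°) eclipsed 1.7; F(240°)/CN(240°) eclipsed 1.6 → 4.4 kcal/mol.
CN at 300° (staggered): F(240°)/CN(300°) gauche 0.4 → 0.4 kcal/mol.
The minimum (0.4 kcal/mol) occurs with CN at 300°.

300°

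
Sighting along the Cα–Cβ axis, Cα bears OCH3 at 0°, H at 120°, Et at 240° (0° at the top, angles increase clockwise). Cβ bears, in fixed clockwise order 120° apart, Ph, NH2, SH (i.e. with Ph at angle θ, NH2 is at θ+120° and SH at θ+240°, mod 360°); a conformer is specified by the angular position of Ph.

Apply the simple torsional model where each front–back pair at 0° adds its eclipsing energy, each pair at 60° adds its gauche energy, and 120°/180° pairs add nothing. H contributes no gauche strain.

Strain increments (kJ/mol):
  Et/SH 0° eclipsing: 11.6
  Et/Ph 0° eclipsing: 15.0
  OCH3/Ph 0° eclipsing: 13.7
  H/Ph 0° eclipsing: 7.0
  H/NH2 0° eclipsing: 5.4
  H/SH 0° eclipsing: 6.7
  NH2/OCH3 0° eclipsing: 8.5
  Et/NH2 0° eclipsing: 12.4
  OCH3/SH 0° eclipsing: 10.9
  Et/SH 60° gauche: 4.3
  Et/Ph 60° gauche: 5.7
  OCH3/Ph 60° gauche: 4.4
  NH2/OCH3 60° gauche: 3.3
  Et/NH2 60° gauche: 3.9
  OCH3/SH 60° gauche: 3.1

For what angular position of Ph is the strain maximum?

Ph at 0° (eclipsed): OCH3(0°)/Ph(0°) eclipsed 13.7; H(120°)/NH2(120°) eclipsed 5.4; Et(240°)/SH(240°) eclipsed 11.6 → 30.7 kJ/mol.
Ph at 60° (staggered): OCH3(0°)/Ph(60°) gauche 4.4; OCH3(0°)/SH(300°) gauche 3.1; Et(240°)/NH2(180°) gauche 3.9; Et(240°)/SH(300°) gauche 4.3 → 15.7 kJ/mol.
Ph at 120° (eclipsed): OCH3(0°)/SH(0°) eclipsed 10.9; H(120°)/Ph(120°) eclipsed 7.0; Et(240°)/NH2(240°) eclipsed 12.4 → 30.3 kJ/mol.
Ph at 180° (staggered): OCH3(0°)/NH2(300°) gauche 3.3; OCH3(0°)/SH(60°) gauche 3.1; Et(240°)/Ph(180°) gauche 5.7; Et(240°)/NH2(300°) gauche 3.9 → 16.0 kJ/mol.
Ph at 240° (eclipsed): OCH3(0°)/NH2(0°) eclipsed 8.5; H(120°)/SH(120°) eclipsed 6.7; Et(240°)/Ph(240°) eclipsed 15.0 → 30.2 kJ/mol.
Ph at 300° (staggered): OCH3(0°)/Ph(300°) gauche 4.4; OCH3(0°)/NH2(60°) gauche 3.3; Et(240°)/Ph(300°) gauche 5.7; Et(240°)/SH(180°) gauche 4.3 → 17.7 kJ/mol.
The maximum (30.7 kJ/mol) occurs with Ph at 0°.

0°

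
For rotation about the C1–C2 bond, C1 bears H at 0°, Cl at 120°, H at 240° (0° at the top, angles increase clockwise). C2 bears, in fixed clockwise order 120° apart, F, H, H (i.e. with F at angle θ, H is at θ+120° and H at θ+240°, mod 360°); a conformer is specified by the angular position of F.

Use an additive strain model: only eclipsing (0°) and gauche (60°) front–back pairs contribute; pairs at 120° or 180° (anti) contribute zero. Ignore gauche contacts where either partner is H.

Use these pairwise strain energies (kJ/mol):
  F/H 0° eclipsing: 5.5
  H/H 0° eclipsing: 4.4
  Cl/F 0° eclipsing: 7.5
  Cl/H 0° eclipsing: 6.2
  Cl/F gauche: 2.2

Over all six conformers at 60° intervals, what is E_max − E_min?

F at 0° (eclipsed): H(0°)/F(0°) eclipsed 5.5; Cl(120°)/H(120°) eclipsed 6.2; H(240°)/H(240°) eclipsed 4.4 → 16.1 kJ/mol.
F at 60° (staggered): Cl(120°)/F(60°) gauche 2.2 → 2.2 kJ/mol.
F at 120° (eclipsed): H(0°)/H(0°) eclipsed 4.4; Cl(120°)/F(120°) eclipsed 7.5; H(240°)/H(240°) eclipsed 4.4 → 16.3 kJ/mol.
F at 180° (staggered): Cl(120°)/F(180°) gauche 2.2 → 2.2 kJ/mol.
F at 240° (eclipsed): H(0°)/H(0°) eclipsed 4.4; Cl(120°)/H(120°) eclipsed 6.2; H(240°)/F(240°) eclipsed 5.5 → 16.1 kJ/mol.
F at 300° (staggered): no non-H gauche contacts → 0.0 kJ/mol.
Max at 120° (16.3 kJ/mol), min at 300° (0.0 kJ/mol); barrier = 16.3 kJ/mol.

16.3 kJ/mol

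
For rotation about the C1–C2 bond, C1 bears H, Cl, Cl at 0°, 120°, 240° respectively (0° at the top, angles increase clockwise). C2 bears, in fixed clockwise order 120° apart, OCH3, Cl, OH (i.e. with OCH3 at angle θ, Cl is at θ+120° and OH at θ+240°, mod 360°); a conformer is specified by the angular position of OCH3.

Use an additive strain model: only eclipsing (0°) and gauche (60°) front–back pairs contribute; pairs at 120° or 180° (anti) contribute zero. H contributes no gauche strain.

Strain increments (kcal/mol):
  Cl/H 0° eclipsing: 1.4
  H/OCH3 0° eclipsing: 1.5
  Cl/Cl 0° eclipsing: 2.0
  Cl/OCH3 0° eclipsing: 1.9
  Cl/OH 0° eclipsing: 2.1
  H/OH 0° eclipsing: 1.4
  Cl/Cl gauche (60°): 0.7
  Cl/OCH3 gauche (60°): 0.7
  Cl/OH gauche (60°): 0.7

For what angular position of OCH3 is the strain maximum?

OCH3 at 0° (eclipsed): H–OCH3 eclipsed, Cl–Cl eclipsed, Cl–OH eclipsed; 1.5 + 2.0 + 2.1 = 5.6 kcal/mol.
OCH3 at 60° (staggered): Cl–OCH3 gauche, Cl–Cl gauche, Cl–Cl gauche, Cl–OH gauche; 0.7 + 0.7 + 0.7 + 0.7 = 2.8 kcal/mol.
OCH3 at 120° (eclipsed): H–OH eclipsed, Cl–OCH3 eclipsed, Cl–Cl eclipsed; 1.4 + 1.9 + 2.0 = 5.3 kcal/mol.
OCH3 at 180° (staggered): Cl–OCH3 gauche, Cl–OH gauche, Cl–OCH3 gauche, Cl–Cl gauche; 0.7 + 0.7 + 0.7 + 0.7 = 2.8 kcal/mol.
OCH3 at 240° (eclipsed): H–Cl eclipsed, Cl–OH eclipsed, Cl–OCH3 eclipsed; 1.4 + 2.1 + 1.9 = 5.4 kcal/mol.
OCH3 at 300° (staggered): Cl–Cl gauche, Cl–OH gauche, Cl–OCH3 gauche, Cl–OH gauche; 0.7 + 0.7 + 0.7 + 0.7 = 2.8 kcal/mol.
The maximum (5.6 kcal/mol) occurs with OCH3 at 0°.

0°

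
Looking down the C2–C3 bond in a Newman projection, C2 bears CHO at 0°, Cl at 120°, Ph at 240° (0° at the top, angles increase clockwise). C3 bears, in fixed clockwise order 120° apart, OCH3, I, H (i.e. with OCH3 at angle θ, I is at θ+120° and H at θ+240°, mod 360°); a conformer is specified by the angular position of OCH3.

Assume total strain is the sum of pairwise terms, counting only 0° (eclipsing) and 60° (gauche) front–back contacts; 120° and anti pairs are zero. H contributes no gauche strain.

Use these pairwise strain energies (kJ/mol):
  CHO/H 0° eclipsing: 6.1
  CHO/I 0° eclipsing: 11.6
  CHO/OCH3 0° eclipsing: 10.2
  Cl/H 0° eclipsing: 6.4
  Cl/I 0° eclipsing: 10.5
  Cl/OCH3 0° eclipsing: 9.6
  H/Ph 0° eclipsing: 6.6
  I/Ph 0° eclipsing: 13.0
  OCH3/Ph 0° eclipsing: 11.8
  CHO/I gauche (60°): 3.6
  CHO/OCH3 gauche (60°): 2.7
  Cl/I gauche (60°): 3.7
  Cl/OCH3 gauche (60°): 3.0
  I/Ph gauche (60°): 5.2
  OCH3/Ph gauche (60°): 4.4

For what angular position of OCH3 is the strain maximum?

OCH3 at 0° (eclipsed): CHO–OCH3 eclipsed, Cl–I eclipsed, Ph–H eclipsed; 10.2 + 10.5 + 6.6 = 27.3 kJ/mol.
OCH3 at 60° (staggered): CHO–OCH3 gauche, Cl–OCH3 gauche, Cl–I gauche, Ph–I gauche; 2.7 + 3.0 + 3.7 + 5.2 = 14.6 kJ/mol.
OCH3 at 120° (eclipsed): CHO–H eclipsed, Cl–OCH3 eclipsed, Ph–I eclipsed; 6.1 + 9.6 + 13.0 = 28.7 kJ/mol.
OCH3 at 180° (staggered): CHO–I gauche, Cl–OCH3 gauche, Ph–OCH3 gauche, Ph–I gauche; 3.6 + 3.0 + 4.4 + 5.2 = 16.2 kJ/mol.
OCH3 at 240° (eclipsed): CHO–I eclipsed, Cl–H eclipsed, Ph–OCH3 eclipsed; 11.6 + 6.4 + 11.8 = 29.8 kJ/mol.
OCH3 at 300° (staggered): CHO–OCH3 gauche, CHO–I gauche, Cl–I gauche, Ph–OCH3 gauche; 2.7 + 3.6 + 3.7 + 4.4 = 14.4 kJ/mol.
The maximum (29.8 kJ/mol) occurs with OCH3 at 240°.

240°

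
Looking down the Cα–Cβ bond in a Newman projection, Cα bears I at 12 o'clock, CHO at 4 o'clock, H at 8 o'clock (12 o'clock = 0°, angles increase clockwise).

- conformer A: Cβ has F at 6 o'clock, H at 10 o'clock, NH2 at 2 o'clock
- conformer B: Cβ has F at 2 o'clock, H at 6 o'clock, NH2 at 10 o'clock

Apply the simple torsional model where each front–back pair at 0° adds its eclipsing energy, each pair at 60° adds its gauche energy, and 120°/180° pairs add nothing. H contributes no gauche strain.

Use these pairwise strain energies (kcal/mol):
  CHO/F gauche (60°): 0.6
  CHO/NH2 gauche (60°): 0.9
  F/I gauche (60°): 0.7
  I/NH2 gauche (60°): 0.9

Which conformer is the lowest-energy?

A (staggered): I(0°)/NH2(60°) gauche 0.9; CHO(120°)/F(180°) gauche 0.6; CHO(120°)/NH2(60°) gauche 0.9 → 2.4 kcal/mol.
B (staggered): I(0°)/F(60°) gauche 0.7; I(0°)/NH2(300°) gauche 0.9; CHO(120°)/F(60°) gauche 0.6 → 2.2 kcal/mol.
B has the lowest total (2.2 kcal/mol).

B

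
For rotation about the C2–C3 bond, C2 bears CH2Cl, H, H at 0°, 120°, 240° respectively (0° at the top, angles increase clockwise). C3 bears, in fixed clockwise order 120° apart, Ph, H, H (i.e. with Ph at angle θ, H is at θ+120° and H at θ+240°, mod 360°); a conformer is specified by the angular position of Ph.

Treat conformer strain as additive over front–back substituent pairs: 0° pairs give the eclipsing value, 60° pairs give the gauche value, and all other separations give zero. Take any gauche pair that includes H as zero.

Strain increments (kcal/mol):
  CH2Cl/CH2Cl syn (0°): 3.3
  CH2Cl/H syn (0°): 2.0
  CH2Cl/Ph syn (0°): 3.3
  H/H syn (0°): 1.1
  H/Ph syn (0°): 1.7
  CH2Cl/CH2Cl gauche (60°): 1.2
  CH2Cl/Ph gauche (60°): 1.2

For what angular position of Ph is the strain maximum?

Ph at 0° (eclipsed): CH2Cl(0°)/Ph(0°) eclipsed 3.3; H(120°)/H(120°) eclipsed 1.1; H(240°)/H(240°) eclipsed 1.1 → 5.5 kcal/mol.
Ph at 60° (staggered): CH2Cl(0°)/Ph(60°) gauche 1.2 → 1.2 kcal/mol.
Ph at 120° (eclipsed): CH2Cl(0°)/H(0°) eclipsed 2.0; H(120°)/Ph(120°) eclipsed 1.7; H(240°)/H(240°) eclipsed 1.1 → 4.8 kcal/mol.
Ph at 180° (staggered): no non-H gauche contacts → 0.0 kcal/mol.
Ph at 240° (eclipsed): CH2Cl(0°)/H(0°) eclipsed 2.0; H(120°)/H(120°) eclipsed 1.1; H(240°)/Ph(240°) eclipsed 1.7 → 4.8 kcal/mol.
Ph at 300° (staggered): CH2Cl(0°)/Ph(300°) gauche 1.2 → 1.2 kcal/mol.
The maximum (5.5 kcal/mol) occurs with Ph at 0°.

0°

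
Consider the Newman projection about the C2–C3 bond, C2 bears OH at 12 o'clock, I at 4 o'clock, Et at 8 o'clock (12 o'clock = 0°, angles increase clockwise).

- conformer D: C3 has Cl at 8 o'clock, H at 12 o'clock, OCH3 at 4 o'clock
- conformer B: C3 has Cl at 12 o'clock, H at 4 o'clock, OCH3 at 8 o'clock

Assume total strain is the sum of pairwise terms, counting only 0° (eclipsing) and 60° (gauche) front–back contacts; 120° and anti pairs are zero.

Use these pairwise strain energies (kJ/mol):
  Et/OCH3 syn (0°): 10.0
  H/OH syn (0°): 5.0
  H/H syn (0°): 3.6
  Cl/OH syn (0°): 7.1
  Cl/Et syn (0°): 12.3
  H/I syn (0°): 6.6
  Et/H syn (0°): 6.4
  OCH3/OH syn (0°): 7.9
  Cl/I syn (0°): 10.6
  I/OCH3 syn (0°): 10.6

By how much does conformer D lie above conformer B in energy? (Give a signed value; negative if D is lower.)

+4.2 kJ/mol

D is eclipsed. OH at 0° is eclipsed with H at 0° (5.0); I at 120° is eclipsed with OCH3 at 120° (10.6); Et at 240° is eclipsed with Cl at 240° (12.3). Total 27.9 kJ/mol.
B is eclipsed. OH at 0° is eclipsed with Cl at 0° (7.1); I at 120° is eclipsed with H at 120° (6.6); Et at 240° is eclipsed with OCH3 at 240° (10.0). Total 23.7 kJ/mol.
E(D) − E(B) = 27.9 − 23.7 = +4.2 kJ/mol.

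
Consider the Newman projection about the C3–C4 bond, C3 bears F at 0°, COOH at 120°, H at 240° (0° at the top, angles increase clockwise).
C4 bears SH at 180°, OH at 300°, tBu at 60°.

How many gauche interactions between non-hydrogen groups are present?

Non-H gauche pairs: F(0°)/OH(300°); F(0°)/tBu(60°); COOH(120°)/SH(180°); COOH(120°)/tBu(60°) — 4 interactions.

4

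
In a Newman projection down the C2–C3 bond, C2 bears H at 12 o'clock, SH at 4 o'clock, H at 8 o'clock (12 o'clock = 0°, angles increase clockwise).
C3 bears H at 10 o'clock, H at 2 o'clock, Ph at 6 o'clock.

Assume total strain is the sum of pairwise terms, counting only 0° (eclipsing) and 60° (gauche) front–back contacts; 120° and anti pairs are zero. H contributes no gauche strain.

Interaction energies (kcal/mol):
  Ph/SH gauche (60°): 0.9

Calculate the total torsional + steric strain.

0.9 kcal/mol

This conformer (staggered): SH–Ph gauche; 0.9 = 0.9 kcal/mol.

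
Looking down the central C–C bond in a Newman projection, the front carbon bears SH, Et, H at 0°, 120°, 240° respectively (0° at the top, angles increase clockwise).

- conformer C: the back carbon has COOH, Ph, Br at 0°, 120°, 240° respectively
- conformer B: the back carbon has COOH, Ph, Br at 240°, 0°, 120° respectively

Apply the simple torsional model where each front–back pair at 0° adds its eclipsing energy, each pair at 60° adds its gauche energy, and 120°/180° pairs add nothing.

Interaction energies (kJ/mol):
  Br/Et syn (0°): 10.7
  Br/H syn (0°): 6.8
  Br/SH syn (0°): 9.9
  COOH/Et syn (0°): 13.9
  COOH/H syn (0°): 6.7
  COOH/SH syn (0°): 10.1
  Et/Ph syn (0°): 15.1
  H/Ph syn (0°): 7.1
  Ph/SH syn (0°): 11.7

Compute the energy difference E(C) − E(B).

C is eclipsed. SH at 0° is eclipsed with COOH at 0° (10.1); Et at 120° is eclipsed with Ph at 120° (15.1); H at 240° is eclipsed with Br at 240° (6.8). Total 32.0 kJ/mol.
B is eclipsed. SH at 0° is eclipsed with Ph at 0° (11.7); Et at 120° is eclipsed with Br at 120° (10.7); H at 240° is eclipsed with COOH at 240° (6.7). Total 29.1 kJ/mol.
E(C) − E(B) = 32.0 − 29.1 = +2.9 kJ/mol.

+2.9 kJ/mol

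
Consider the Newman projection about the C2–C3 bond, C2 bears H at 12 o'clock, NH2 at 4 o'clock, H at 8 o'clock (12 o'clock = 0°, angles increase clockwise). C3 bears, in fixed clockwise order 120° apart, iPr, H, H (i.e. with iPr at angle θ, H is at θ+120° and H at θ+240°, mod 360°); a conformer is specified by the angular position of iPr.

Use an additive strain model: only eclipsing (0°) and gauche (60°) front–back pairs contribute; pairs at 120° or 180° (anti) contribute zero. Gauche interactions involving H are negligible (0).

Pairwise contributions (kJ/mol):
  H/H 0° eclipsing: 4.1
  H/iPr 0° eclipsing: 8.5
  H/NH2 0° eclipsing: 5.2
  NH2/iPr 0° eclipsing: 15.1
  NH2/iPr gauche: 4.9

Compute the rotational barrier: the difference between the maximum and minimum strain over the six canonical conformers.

23.3 kJ/mol

iPr at 0° is eclipsed. H at 0° is eclipsed with iPr at 0° (8.5); NH2 at 120° is eclipsed with H at 120° (5.2); H at 240° is eclipsed with H at 240° (4.1). Total 17.8 kJ/mol.
iPr at 60° is staggered. NH2 at 120° is gauche with iPr at 60° (4.9). Total 4.9 kJ/mol.
iPr at 120° is eclipsed. H at 0° is eclipsed with H at 0° (4.1); NH2 at 120° is eclipsed with iPr at 120° (15.1); H at 240° is eclipsed with H at 240° (4.1). Total 23.3 kJ/mol.
iPr at 180° is staggered. NH2 at 120° is gauche with iPr at 180° (4.9). Total 4.9 kJ/mol.
iPr at 240° is eclipsed. H at 0° is eclipsed with H at 0° (4.1); NH2 at 120° is eclipsed with H at 120° (5.2); H at 240° is eclipsed with iPr at 240° (8.5). Total 17.8 kJ/mol.
iPr at 300° (staggered): no non-H gauche contacts → 0.0 kJ/mol.
Max at 120° (23.3 kJ/mol), min at 300° (0.0 kJ/mol); barrier = 23.3 kJ/mol.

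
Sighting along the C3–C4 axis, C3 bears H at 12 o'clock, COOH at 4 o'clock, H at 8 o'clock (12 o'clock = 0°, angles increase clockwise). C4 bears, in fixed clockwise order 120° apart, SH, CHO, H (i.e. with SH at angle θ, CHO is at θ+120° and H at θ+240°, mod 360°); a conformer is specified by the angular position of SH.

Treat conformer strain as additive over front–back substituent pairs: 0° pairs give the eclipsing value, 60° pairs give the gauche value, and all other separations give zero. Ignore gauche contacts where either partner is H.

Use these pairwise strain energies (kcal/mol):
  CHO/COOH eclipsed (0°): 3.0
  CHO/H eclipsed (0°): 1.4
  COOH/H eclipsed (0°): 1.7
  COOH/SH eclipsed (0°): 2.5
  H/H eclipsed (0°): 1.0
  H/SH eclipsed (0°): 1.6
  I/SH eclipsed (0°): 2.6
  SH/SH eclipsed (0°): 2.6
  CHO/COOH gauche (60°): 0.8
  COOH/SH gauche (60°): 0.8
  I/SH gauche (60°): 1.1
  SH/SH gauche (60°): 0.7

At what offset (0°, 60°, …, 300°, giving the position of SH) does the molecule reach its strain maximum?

SH at 0° (eclipsed): H(0°)/SH(0°) eclipsed 1.6; COOH(120°)/CHO(120°) eclipsed 3.0; H(240°)/H(240°) eclipsed 1.0 → 5.6 kcal/mol.
SH at 60° (staggered): COOH(120°)/SH(60°) gauche 0.8; COOH(120°)/CHO(180°) gauche 0.8 → 1.6 kcal/mol.
SH at 120° (eclipsed): H(0°)/H(0°) eclipsed 1.0; COOH(120°)/SH(120°) eclipsed 2.5; H(240°)/CHO(240°) eclipsed 1.4 → 4.9 kcal/mol.
SH at 180° (staggered): COOH(120°)/SH(180°) gauche 0.8 → 0.8 kcal/mol.
SH at 240° (eclipsed): H(0°)/CHO(0°) eclipsed 1.4; COOH(120°)/H(120°) eclipsed 1.7; H(240°)/SH(240°) eclipsed 1.6 → 4.7 kcal/mol.
SH at 300° (staggered): COOH(120°)/CHO(60°) gauche 0.8 → 0.8 kcal/mol.
The maximum (5.6 kcal/mol) occurs with SH at 0°.

0°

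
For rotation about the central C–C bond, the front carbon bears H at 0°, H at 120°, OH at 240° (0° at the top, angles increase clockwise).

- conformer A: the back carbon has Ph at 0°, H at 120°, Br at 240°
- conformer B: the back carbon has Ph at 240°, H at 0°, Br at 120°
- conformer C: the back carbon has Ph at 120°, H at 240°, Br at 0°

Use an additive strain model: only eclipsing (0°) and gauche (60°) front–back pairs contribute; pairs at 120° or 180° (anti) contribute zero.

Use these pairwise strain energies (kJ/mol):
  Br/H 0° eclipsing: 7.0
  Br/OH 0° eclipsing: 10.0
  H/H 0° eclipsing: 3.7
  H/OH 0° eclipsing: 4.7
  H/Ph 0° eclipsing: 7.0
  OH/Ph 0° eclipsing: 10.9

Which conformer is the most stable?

A (eclipsed): H(0°)/Ph(0°) eclipsed 7.0; H(120°)/H(120°) eclipsed 3.7; OH(240°)/Br(240°) eclipsed 10.0 → 20.7 kJ/mol.
B (eclipsed): H(0°)/H(0°) eclipsed 3.7; H(120°)/Br(120°) eclipsed 7.0; OH(240°)/Ph(240°) eclipsed 10.9 → 21.6 kJ/mol.
C (eclipsed): H(0°)/Br(0°) eclipsed 7.0; H(120°)/Ph(120°) eclipsed 7.0; OH(240°)/H(240°) eclipsed 4.7 → 18.7 kJ/mol.
C has the lowest total (18.7 kJ/mol).

C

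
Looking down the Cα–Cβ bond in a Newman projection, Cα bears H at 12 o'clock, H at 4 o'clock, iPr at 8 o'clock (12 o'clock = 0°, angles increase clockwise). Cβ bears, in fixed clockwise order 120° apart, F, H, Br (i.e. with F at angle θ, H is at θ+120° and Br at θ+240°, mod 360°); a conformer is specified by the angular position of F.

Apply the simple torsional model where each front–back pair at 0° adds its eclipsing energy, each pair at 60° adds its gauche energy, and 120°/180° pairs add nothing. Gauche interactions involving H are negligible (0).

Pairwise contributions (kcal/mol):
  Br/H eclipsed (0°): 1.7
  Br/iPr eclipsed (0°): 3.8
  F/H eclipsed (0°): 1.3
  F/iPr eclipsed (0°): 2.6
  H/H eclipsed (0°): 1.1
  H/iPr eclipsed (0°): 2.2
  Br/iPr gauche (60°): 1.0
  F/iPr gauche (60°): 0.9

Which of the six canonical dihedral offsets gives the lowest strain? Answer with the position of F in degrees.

F at 0° (eclipsed): H(0°)/F(0°) eclipsed 1.3; H(120°)/H(120°) eclipsed 1.1; iPr(240°)/Br(240°) eclipsed 3.8 → 6.2 kcal/mol.
F at 60° (staggered): iPr(240°)/Br(300°) gauche 1.0 → 1.0 kcal/mol.
F at 120° (eclipsed): H(0°)/Br(0°) eclipsed 1.7; H(120°)/F(120°) eclipsed 1.3; iPr(240°)/H(240°) eclipsed 2.2 → 5.2 kcal/mol.
F at 180° (staggered): iPr(240°)/F(180°) gauche 0.9 → 0.9 kcal/mol.
F at 240° (eclipsed): H(0°)/H(0°) eclipsed 1.1; H(120°)/Br(120°) eclipsed 1.7; iPr(240°)/F(240°) eclipsed 2.6 → 5.4 kcal/mol.
F at 300° (staggered): iPr(240°)/F(300°) gauche 0.9; iPr(240°)/Br(180°) gauche 1.0 → 1.9 kcal/mol.
The minimum (0.9 kcal/mol) occurs with F at 180°.

180°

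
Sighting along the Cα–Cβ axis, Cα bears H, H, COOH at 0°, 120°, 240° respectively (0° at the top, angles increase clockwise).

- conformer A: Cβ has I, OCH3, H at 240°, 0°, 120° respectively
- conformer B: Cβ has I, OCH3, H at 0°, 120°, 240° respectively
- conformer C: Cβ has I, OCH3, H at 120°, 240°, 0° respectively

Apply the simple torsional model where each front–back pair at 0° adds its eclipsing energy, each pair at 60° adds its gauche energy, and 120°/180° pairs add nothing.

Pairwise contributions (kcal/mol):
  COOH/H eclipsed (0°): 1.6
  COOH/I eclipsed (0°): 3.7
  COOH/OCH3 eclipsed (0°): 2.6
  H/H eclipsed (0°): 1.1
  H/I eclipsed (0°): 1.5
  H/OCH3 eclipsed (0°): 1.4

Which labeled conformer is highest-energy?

A (eclipsed): H–OCH3 eclipsed, H–H eclipsed, COOH–I eclipsed; 1.4 + 1.1 + 3.7 = 6.2 kcal/mol.
B (eclipsed): H–I eclipsed, H–OCH3 eclipsed, COOH–H eclipsed; 1.5 + 1.4 + 1.6 = 4.5 kcal/mol.
C (eclipsed): H–H eclipsed, H–I eclipsed, COOH–OCH3 eclipsed; 1.1 + 1.5 + 2.6 = 5.2 kcal/mol.
A has the highest total (6.2 kcal/mol).

A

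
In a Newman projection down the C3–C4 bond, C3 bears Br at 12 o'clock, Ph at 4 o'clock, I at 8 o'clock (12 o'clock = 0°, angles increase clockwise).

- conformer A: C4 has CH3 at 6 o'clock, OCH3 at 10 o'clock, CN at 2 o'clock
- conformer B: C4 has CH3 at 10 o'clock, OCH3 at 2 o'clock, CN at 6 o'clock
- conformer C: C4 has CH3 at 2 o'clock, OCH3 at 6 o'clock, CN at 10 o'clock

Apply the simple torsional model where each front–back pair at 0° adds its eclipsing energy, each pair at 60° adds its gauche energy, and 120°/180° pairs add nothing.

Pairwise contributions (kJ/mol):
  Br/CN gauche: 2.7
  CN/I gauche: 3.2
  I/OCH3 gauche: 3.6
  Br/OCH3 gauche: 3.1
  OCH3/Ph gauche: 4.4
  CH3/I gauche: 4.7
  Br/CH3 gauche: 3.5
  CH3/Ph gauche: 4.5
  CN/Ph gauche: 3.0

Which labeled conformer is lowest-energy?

A (staggered): Br–OCH3 gauche, Br–CN gauche, Ph–CH3 gauche, Ph–CN gauche, I–CH3 gauche, I–OCH3 gauche; 3.1 + 2.7 + 4.5 + 3.0 + 4.7 + 3.6 = 21.6 kJ/mol.
B (staggered): Br–CH3 gauche, Br–OCH3 gauche, Ph–OCH3 gauche, Ph–CN gauche, I–CH3 gauche, I–CN gauche; 3.5 + 3.1 + 4.4 + 3.0 + 4.7 + 3.2 = 21.9 kJ/mol.
C (staggered): Br–CH3 gauche, Br–CN gauche, Ph–CH3 gauche, Ph–OCH3 gauche, I–OCH3 gauche, I–CN gauche; 3.5 + 2.7 + 4.5 + 4.4 + 3.6 + 3.2 = 21.9 kJ/mol.
A has the lowest total (21.6 kJ/mol).

A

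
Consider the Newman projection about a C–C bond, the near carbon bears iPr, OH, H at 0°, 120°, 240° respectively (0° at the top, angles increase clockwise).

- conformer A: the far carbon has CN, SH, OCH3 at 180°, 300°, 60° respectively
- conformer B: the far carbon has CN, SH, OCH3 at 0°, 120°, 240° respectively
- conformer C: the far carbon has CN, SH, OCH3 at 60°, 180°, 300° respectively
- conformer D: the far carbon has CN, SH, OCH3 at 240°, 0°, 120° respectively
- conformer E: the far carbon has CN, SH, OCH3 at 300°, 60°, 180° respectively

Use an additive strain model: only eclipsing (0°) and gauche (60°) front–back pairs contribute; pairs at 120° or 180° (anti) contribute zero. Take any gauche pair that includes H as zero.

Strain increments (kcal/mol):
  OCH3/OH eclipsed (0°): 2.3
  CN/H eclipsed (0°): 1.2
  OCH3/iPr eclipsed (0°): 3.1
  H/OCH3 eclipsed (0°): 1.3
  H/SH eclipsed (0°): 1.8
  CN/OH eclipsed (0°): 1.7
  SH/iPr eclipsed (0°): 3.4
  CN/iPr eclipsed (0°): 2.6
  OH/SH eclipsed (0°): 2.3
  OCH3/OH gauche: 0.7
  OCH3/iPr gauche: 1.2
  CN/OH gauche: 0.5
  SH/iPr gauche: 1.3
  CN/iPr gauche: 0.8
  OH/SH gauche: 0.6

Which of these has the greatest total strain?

D

A is staggered. iPr at 0° is gauche with SH at 300° (1.3); iPr at 0° is gauche with OCH3 at 60° (1.2); OH at 120° is gauche with CN at 180° (0.5); OH at 120° is gauche with OCH3 at 60° (0.7). Total 3.7 kcal/mol.
B is eclipsed. iPr at 0° is eclipsed with CN at 0° (2.6); OH at 120° is eclipsed with SH at 120° (2.3); H at 240° is eclipsed with OCH3 at 240° (1.3). Total 6.2 kcal/mol.
C is staggered. iPr at 0° is gauche with CN at 60° (0.8); iPr at 0° is gauche with OCH3 at 300° (1.2); OH at 120° is gauche with CN at 60° (0.5); OH at 120° is gauche with SH at 180° (0.6). Total 3.1 kcal/mol.
D is eclipsed. iPr at 0° is eclipsed with SH at 0° (3.4); OH at 120° is eclipsed with OCH3 at 120° (2.3); H at 240° is eclipsed with CN at 240° (1.2). Total 6.9 kcal/mol.
E is staggered. iPr at 0° is gauche with CN at 300° (0.8); iPr at 0° is gauche with SH at 60° (1.3); OH at 120° is gauche with SH at 60° (0.6); OH at 120° is gauche with OCH3 at 180° (0.7). Total 3.4 kcal/mol.
D has the highest total (6.9 kcal/mol).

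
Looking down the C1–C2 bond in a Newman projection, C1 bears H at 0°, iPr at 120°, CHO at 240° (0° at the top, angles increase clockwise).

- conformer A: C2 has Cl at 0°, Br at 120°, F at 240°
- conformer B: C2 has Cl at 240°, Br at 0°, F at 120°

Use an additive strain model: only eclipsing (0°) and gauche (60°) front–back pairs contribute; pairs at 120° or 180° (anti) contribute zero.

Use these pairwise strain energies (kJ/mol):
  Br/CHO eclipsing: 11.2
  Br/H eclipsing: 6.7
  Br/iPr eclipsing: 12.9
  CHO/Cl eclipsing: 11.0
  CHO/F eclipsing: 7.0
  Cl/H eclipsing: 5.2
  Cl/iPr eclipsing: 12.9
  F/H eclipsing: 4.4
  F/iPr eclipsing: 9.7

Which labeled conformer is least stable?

B

A is eclipsed. H at 0° is eclipsed with Cl at 0° (5.2); iPr at 120° is eclipsed with Br at 120° (12.9); CHO at 240° is eclipsed with F at 240° (7.0). Total 25.1 kJ/mol.
B is eclipsed. H at 0° is eclipsed with Br at 0° (6.7); iPr at 120° is eclipsed with F at 120° (9.7); CHO at 240° is eclipsed with Cl at 240° (11.0). Total 27.4 kJ/mol.
B has the highest total (27.4 kJ/mol).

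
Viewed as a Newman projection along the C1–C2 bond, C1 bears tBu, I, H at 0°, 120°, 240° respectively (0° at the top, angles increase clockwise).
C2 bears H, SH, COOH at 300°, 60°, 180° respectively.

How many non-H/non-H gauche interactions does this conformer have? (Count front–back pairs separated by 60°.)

3

Non-H gauche pairs: tBu(0°)/SH(60°); I(120°)/SH(60°); I(120°)/COOH(180°) — 3 interactions.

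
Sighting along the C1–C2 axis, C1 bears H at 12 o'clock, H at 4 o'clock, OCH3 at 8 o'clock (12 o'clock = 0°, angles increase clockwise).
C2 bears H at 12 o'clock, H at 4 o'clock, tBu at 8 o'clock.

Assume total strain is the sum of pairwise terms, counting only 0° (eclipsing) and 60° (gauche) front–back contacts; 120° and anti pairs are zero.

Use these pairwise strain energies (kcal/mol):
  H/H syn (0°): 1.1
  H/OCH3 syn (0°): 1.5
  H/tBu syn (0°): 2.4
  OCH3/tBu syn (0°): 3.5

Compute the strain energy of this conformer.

This conformer (eclipsed): H(0°)/H(0°) eclipsed 1.1; H(120°)/H(120°) eclipsed 1.1; OCH3(240°)/tBu(240°) eclipsed 3.5 → 5.7 kcal/mol.

5.7 kcal/mol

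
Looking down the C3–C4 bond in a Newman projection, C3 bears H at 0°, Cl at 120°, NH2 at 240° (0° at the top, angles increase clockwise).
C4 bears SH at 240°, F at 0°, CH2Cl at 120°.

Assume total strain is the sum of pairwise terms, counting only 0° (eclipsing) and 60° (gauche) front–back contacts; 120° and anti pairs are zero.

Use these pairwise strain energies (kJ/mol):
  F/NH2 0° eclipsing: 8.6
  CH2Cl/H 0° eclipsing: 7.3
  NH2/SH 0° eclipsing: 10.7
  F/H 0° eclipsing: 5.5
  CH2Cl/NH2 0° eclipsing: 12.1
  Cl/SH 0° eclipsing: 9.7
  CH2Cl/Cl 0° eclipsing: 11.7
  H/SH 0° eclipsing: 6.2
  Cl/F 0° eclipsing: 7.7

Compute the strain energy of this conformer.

27.9 kJ/mol

This conformer (eclipsed): H(0°)/F(0°) eclipsed 5.5; Cl(120°)/CH2Cl(120°) eclipsed 11.7; NH2(240°)/SH(240°) eclipsed 10.7 → 27.9 kJ/mol.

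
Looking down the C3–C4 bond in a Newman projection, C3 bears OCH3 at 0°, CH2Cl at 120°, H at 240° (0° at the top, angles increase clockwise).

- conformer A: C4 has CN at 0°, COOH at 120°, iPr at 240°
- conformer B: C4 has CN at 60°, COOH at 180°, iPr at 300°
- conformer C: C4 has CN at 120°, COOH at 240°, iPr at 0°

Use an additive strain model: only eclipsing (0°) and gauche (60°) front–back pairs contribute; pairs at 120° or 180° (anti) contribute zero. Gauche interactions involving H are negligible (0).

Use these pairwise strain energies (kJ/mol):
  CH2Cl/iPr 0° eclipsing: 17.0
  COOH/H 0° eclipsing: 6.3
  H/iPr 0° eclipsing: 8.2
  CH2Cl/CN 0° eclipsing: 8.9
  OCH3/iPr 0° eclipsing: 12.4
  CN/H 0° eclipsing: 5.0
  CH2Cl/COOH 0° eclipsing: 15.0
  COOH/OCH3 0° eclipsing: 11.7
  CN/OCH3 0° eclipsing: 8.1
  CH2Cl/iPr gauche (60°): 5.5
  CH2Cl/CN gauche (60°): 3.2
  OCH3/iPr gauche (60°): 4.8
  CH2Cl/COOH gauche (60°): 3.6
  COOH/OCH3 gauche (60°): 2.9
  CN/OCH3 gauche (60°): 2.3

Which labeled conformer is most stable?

B

A (eclipsed): OCH3(0°)/CN(0°) eclipsed 8.1; CH2Cl(120°)/COOH(120°) eclipsed 15.0; H(240°)/iPr(240°) eclipsed 8.2 → 31.3 kJ/mol.
B (staggered): OCH3(0°)/CN(60°) gauche 2.3; OCH3(0°)/iPr(300°) gauche 4.8; CH2Cl(120°)/CN(60°) gauche 3.2; CH2Cl(120°)/COOH(180°) gauche 3.6 → 13.9 kJ/mol.
C (eclipsed): OCH3(0°)/iPr(0°) eclipsed 12.4; CH2Cl(120°)/CN(120°) eclipsed 8.9; H(240°)/COOH(240°) eclipsed 6.3 → 27.6 kJ/mol.
B has the lowest total (13.9 kJ/mol).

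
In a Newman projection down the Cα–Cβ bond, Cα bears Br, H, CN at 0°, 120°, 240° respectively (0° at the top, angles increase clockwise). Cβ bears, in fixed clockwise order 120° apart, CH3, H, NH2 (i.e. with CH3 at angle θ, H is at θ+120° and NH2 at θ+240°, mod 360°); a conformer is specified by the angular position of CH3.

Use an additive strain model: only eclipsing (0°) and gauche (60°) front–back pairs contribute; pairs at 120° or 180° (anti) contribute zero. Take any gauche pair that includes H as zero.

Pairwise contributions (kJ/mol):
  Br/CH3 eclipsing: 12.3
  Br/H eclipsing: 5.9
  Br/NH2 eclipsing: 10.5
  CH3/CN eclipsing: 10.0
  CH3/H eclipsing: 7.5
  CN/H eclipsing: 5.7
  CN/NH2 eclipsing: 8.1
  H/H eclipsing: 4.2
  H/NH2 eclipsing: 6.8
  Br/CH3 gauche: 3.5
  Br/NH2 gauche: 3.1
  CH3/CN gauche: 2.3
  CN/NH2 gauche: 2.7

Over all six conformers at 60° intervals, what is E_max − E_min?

19.2 kJ/mol

CH3 at 0° is eclipsed. Br at 0° is eclipsed with CH3 at 0° (12.3); H at 120° is eclipsed with H at 120° (4.2); CN at 240° is eclipsed with NH2 at 240° (8.1). Total 24.6 kJ/mol.
CH3 at 60° is staggered. Br at 0° is gauche with CH3 at 60° (3.5); Br at 0° is gauche with NH2 at 300° (3.1); CN at 240° is gauche with NH2 at 300° (2.7). Total 9.3 kJ/mol.
CH3 at 120° is eclipsed. Br at 0° is eclipsed with NH2 at 0° (10.5); H at 120° is eclipsed with CH3 at 120° (7.5); CN at 240° is eclipsed with H at 240° (5.7). Total 23.7 kJ/mol.
CH3 at 180° is staggered. Br at 0° is gauche with NH2 at 60° (3.1); CN at 240° is gauche with CH3 at 180° (2.3). Total 5.4 kJ/mol.
CH3 at 240° is eclipsed. Br at 0° is eclipsed with H at 0° (5.9); H at 120° is eclipsed with NH2 at 120° (6.8); CN at 240° is eclipsed with CH3 at 240° (10.0). Total 22.7 kJ/mol.
CH3 at 300° is staggered. Br at 0° is gauche with CH3 at 300° (3.5); CN at 240° is gauche with CH3 at 300° (2.3); CN at 240° is gauche with NH2 at 180° (2.7). Total 8.5 kJ/mol.
Max at 0° (24.6 kJ/mol), min at 180° (5.4 kJ/mol); barrier = 19.2 kJ/mol.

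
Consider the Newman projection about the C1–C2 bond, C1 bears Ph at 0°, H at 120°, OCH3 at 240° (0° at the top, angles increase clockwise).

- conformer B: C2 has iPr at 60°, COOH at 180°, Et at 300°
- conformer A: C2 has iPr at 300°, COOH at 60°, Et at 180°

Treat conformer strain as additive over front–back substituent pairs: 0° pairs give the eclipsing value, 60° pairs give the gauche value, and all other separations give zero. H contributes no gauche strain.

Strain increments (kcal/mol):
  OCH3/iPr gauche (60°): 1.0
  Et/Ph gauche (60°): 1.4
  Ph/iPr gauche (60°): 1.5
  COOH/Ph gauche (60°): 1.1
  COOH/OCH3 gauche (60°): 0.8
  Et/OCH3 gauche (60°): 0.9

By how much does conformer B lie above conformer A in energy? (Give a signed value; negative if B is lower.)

B (staggered): Ph–iPr gauche, Ph–Et gauche, OCH3–COOH gauche, OCH3–Et gauche; 1.5 + 1.4 + 0.8 + 0.9 = 4.6 kcal/mol.
A (staggered): Ph–iPr gauche, Ph–COOH gauche, OCH3–iPr gauche, OCH3–Et gauche; 1.5 + 1.1 + 1.0 + 0.9 = 4.5 kcal/mol.
E(B) − E(A) = 4.6 − 4.5 = +0.1 kcal/mol.

+0.1 kcal/mol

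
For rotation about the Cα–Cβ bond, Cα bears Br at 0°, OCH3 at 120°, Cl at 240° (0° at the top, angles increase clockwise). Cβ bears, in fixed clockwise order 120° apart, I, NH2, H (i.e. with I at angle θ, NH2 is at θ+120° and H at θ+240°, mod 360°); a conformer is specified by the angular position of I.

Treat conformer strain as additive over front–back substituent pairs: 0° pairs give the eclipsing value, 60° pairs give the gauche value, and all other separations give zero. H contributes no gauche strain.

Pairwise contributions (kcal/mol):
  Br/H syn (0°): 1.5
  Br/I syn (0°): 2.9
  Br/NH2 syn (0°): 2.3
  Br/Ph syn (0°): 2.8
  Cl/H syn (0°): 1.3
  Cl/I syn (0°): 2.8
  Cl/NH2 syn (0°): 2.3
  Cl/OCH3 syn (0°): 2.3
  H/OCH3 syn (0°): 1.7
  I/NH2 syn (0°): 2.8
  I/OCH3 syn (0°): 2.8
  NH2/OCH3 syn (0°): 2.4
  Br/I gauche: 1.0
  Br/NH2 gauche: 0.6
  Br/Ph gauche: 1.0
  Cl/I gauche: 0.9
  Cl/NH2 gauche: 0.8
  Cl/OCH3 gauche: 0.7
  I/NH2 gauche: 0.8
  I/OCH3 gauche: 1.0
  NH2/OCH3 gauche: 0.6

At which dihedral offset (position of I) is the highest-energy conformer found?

240°

I at 0° (eclipsed): Br–I eclipsed, OCH3–NH2 eclipsed, Cl–H eclipsed; 2.9 + 2.4 + 1.3 = 6.6 kcal/mol.
I at 60° (staggered): Br–I gauche, OCH3–I gauche, OCH3–NH2 gauche, Cl–NH2 gauche; 1.0 + 1.0 + 0.6 + 0.8 = 3.4 kcal/mol.
I at 120° (eclipsed): Br–H eclipsed, OCH3–I eclipsed, Cl–NH2 eclipsed; 1.5 + 2.8 + 2.3 = 6.6 kcal/mol.
I at 180° (staggered): Br–NH2 gauche, OCH3–I gauche, Cl–I gauche, Cl–NH2 gauche; 0.6 + 1.0 + 0.9 + 0.8 = 3.3 kcal/mol.
I at 240° (eclipsed): Br–NH2 eclipsed, OCH3–H eclipsed, Cl–I eclipsed; 2.3 + 1.7 + 2.8 = 6.8 kcal/mol.
I at 300° (staggered): Br–I gauche, Br–NH2 gauche, OCH3–NH2 gauche, Cl–I gauche; 1.0 + 0.6 + 0.6 + 0.9 = 3.1 kcal/mol.
The maximum (6.8 kcal/mol) occurs with I at 240°.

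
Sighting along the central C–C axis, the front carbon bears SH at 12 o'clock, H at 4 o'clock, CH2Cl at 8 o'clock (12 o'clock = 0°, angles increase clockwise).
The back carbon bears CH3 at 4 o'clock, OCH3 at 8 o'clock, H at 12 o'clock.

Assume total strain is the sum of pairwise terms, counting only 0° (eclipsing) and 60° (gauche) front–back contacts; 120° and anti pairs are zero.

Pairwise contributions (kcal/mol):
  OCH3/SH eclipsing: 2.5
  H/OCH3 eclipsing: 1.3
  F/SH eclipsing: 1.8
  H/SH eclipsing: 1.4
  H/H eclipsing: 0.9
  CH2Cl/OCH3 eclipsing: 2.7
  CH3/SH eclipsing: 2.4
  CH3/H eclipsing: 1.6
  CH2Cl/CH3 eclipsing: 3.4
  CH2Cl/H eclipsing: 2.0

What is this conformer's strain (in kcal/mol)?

5.7 kcal/mol

This conformer (eclipsed): SH–H eclipsed, H–CH3 eclipsed, CH2Cl–OCH3 eclipsed; 1.4 + 1.6 + 2.7 = 5.7 kcal/mol.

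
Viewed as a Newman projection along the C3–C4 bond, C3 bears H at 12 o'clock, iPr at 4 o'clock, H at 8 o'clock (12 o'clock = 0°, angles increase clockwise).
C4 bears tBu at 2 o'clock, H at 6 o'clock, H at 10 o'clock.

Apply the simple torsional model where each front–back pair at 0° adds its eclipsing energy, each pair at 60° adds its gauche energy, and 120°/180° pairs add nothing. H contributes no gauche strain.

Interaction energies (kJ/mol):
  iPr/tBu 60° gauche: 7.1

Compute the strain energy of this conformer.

This conformer (staggered): iPr–tBu gauche; 7.1 = 7.1 kJ/mol.

7.1 kJ/mol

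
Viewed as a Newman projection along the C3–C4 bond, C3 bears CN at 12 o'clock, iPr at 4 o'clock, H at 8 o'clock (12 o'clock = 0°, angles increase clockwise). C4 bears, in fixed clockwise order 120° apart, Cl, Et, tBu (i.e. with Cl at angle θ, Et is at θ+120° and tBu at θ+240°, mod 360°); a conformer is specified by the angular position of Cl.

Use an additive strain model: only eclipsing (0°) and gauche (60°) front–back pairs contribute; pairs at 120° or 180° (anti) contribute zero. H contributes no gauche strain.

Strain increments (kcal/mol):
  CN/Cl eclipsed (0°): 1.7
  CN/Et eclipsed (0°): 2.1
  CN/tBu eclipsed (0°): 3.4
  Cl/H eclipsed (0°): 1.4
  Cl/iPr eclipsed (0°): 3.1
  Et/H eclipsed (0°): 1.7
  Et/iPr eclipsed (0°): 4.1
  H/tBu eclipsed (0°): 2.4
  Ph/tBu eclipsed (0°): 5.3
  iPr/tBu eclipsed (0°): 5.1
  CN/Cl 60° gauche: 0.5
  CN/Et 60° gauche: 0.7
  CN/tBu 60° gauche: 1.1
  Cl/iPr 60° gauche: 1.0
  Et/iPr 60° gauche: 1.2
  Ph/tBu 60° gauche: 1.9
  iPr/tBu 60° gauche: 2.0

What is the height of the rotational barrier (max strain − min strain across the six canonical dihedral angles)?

Cl at 0° (eclipsed): CN(0°)/Cl(0°) eclipsed 1.7; iPr(120°)/Et(120°) eclipsed 4.1; H(240°)/tBu(240°) eclipsed 2.4 → 8.2 kcal/mol.
Cl at 60° (staggered): CN(0°)/Cl(60°) gauche 0.5; CN(0°)/tBu(300°) gauche 1.1; iPr(120°)/Cl(60°) gauche 1.0; iPr(120°)/Et(180°) gauche 1.2 → 3.8 kcal/mol.
Cl at 120° (eclipsed): CN(0°)/tBu(0°) eclipsed 3.4; iPr(120°)/Cl(120°) eclipsed 3.1; H(240°)/Et(240°) eclipsed 1.7 → 8.2 kcal/mol.
Cl at 180° (staggered): CN(0°)/Et(300°) gauche 0.7; CN(0°)/tBu(60°) gauche 1.1; iPr(120°)/Cl(180°) gauche 1.0; iPr(120°)/tBu(60°) gauche 2.0 → 4.8 kcal/mol.
Cl at 240° (eclipsed): CN(0°)/Et(0°) eclipsed 2.1; iPr(120°)/tBu(120°) eclipsed 5.1; H(240°)/Cl(240°) eclipsed 1.4 → 8.6 kcal/mol.
Cl at 300° (staggered): CN(0°)/Cl(300°) gauche 0.5; CN(0°)/Et(60°) gauche 0.7; iPr(120°)/Et(60°) gauche 1.2; iPr(120°)/tBu(180°) gauche 2.0 → 4.4 kcal/mol.
Max at 240° (8.6 kcal/mol), min at 60° (3.8 kcal/mol); barrier = 4.8 kcal/mol.

4.8 kcal/mol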